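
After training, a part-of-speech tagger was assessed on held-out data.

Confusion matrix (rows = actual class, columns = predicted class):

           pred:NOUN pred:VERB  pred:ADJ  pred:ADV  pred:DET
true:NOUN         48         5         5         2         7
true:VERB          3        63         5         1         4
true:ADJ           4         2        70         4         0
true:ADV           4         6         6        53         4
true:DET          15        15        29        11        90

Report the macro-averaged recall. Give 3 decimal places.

0.742

Per-class recall (TP/(TP+FN)):
  NOUN: TP=48, FN=5+5+2+7=19 → 48/67 = 0.7164
  VERB: TP=63, FN=3+5+1+4=13 → 63/76 = 0.8289
  ADJ: TP=70, FN=4+2+4+0=10 → 70/80 = 0.8750
  ADV: TP=53, FN=4+6+6+4=20 → 53/73 = 0.7260
  DET: TP=90, FN=15+15+29+11=70 → 90/160 = 0.5625
Macro-recall = mean = (0.7164 + 0.8289 + 0.8750 + 0.7260 + 0.5625) / 5 = 0.742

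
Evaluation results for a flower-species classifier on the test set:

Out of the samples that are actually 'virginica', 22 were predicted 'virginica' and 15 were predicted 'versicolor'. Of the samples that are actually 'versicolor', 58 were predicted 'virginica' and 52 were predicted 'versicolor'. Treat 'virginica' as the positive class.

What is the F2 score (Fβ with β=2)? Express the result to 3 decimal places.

0.482

Fβ = (1+β²)·TP / ((1+β²)·TP + β²·FN + FP), with β²=4
= 5·22 / (5·22 + 4·15 + 58) = 0.482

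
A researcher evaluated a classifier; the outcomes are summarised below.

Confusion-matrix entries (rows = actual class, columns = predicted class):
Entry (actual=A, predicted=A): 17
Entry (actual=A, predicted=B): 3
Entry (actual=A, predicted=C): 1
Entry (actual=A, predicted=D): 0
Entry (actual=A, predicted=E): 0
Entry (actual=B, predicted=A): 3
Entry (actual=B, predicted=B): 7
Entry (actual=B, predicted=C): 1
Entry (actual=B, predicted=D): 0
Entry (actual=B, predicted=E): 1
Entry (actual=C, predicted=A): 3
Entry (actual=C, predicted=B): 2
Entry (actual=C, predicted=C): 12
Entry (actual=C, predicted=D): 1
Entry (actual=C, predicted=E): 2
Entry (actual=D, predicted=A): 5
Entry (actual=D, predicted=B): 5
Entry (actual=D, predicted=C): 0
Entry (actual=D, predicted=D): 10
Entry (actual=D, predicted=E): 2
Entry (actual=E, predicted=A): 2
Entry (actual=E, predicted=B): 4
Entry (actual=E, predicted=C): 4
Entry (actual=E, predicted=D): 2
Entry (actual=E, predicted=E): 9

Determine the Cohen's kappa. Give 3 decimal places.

0.468

Observed agreement pₒ = trace/N = 55/96 = 0.5729
Expected agreement pₑ = Σ (rowᵢ·colᵢ)/N² = (21·30 + 12·21 + 20·18 + 22·13 + 21·14)/96² = 0.1977
κ = (pₒ − pₑ)/(1 − pₑ) = (0.5729 − 0.1977)/(1 − 0.1977) = 0.468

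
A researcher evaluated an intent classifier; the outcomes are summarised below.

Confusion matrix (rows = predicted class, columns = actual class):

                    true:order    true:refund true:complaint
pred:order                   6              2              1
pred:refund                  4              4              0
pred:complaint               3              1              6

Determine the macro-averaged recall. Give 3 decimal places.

0.630

Per-class recall (TP/(TP+FN)):
  order: TP=6, FN=4+3=7 → 6/13 = 0.4615
  refund: TP=4, FN=2+1=3 → 4/7 = 0.5714
  complaint: TP=6, FN=1+0=1 → 6/7 = 0.8571
Macro-recall = mean = (0.4615 + 0.5714 + 0.8571) / 3 = 0.630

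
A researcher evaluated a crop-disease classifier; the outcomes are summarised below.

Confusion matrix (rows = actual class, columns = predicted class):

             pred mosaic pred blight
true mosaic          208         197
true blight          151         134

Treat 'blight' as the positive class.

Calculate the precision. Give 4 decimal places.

0.4048

Precision = TP/(TP+FP) = 134/(134+197) = 134/331 = 0.4048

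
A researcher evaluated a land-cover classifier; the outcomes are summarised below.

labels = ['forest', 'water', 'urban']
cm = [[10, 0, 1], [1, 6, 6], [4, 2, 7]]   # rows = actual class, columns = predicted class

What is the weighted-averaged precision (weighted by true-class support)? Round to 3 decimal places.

Per-class precision (TP/(TP+FP)):
  forest: TP=10, FP=1+4=5 → 10/15 = 0.6667
  water: TP=6, FP=0+2=2 → 6/8 = 0.7500
  urban: TP=7, FP=1+6=7 → 7/14 = 0.5000
Weighted-precision = Σ (supportᵢ/N)·precisionᵢ with N=37: (11/37)·0.6667 + (13/37)·0.7500 + (13/37)·0.5000 = 0.637

0.637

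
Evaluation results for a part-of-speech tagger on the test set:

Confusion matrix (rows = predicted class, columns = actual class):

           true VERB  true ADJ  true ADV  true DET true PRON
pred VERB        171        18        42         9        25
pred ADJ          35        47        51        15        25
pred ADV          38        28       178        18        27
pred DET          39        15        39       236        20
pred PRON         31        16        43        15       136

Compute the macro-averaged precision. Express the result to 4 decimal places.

0.5547

Per-class precision (TP/(TP+FP)):
  VERB: TP=171, FP=18+42+9+25=94 → 171/265 = 0.64528
  ADJ: TP=47, FP=35+51+15+25=126 → 47/173 = 0.27168
  ADV: TP=178, FP=38+28+18+27=111 → 178/289 = 0.61592
  DET: TP=236, FP=39+15+39+20=113 → 236/349 = 0.67622
  PRON: TP=136, FP=31+16+43+15=105 → 136/241 = 0.56432
Macro-precision = mean = (0.64528 + 0.27168 + 0.61592 + 0.67622 + 0.56432) / 5 = 0.5547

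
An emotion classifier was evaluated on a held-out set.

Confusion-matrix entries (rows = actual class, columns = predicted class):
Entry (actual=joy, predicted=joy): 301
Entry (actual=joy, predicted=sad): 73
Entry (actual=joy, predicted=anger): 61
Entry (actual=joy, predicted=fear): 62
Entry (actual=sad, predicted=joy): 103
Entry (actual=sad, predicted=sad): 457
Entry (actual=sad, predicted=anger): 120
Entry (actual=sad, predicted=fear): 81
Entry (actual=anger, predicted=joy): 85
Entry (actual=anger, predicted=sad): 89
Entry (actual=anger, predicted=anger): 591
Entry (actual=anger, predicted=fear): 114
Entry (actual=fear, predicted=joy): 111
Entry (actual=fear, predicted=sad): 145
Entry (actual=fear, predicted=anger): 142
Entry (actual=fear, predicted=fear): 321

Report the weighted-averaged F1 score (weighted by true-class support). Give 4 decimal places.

Per-class F1 score (2·TP/(2·TP+FP+FN)):
  joy: TP=301, FP=103+85+111=299, FN=73+61+62=196 → 602/1097 = 0.54877
  sad: TP=457, FP=73+89+145=307, FN=103+120+81=304 → 914/1525 = 0.59934
  anger: TP=591, FP=61+120+142=323, FN=85+89+114=288 → 1182/1793 = 0.65923
  fear: TP=321, FP=62+81+114=257, FN=111+145+142=398 → 642/1297 = 0.49499
Weighted-F1 score = Σ (supportᵢ/N)·F1 scoreᵢ with N=2856: (497/2856)·0.54877 + (761/2856)·0.59934 + (879/2856)·0.65923 + (719/2856)·0.49499 = 0.5827

0.5827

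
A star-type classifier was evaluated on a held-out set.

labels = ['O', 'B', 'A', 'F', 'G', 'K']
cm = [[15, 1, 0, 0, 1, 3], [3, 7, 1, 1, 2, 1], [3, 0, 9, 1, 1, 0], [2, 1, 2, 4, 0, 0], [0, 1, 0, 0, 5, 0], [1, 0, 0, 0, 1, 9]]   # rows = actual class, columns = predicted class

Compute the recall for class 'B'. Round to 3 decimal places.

Treat 'B' as positive and all other classes as negative.
recall = TP/(TP+FN).
B: TP=7, FN=3+1+1+2+1=8 → 7/15 = 0.4667

0.467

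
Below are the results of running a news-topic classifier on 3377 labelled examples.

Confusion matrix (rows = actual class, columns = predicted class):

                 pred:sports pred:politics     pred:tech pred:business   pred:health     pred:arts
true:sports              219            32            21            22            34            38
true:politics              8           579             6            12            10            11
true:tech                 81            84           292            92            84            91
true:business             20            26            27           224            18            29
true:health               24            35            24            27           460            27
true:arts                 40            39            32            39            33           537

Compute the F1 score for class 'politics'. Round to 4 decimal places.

F1 score = 2·TP/(2·TP+FP+FN).
politics: TP=579, FP=32+84+26+35+39=216, FN=8+6+12+10+11=47 → 1158/1421 = 0.81492

0.8149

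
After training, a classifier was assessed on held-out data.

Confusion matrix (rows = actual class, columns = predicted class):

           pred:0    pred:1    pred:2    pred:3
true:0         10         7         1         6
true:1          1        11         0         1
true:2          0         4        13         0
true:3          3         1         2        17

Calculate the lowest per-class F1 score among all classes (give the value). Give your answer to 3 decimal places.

0.526

Per-class F1 score (2·TP/(2·TP+FP+FN)):
  0: TP=10, FP=1+0+3=4, FN=7+1+6=14 → 20/38 = 0.5263
  1: TP=11, FP=7+4+1=12, FN=1+0+1=2 → 22/36 = 0.6111
  2: TP=13, FP=1+0+2=3, FN=0+4+0=4 → 26/33 = 0.7879
  3: TP=17, FP=6+1+0=7, FN=3+1+2=6 → 34/47 = 0.7234
Lowest is class '0' with F1 score = 0.526.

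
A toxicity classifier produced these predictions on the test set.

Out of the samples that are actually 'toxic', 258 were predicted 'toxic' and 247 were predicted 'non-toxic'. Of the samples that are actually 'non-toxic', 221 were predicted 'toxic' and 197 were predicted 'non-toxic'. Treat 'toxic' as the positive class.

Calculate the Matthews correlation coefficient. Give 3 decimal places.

-0.018

MCC = (TP·TN − FP·FN) / √((TP+FP)(TP+FN)(TN+FP)(TN+FN))
Numerator = 258·197 − 221·247 = -3761
Denominator = √(479·505·418·444) = √44893776840 = 211881.5160
MCC = -3761 / 211881.5160 = -0.018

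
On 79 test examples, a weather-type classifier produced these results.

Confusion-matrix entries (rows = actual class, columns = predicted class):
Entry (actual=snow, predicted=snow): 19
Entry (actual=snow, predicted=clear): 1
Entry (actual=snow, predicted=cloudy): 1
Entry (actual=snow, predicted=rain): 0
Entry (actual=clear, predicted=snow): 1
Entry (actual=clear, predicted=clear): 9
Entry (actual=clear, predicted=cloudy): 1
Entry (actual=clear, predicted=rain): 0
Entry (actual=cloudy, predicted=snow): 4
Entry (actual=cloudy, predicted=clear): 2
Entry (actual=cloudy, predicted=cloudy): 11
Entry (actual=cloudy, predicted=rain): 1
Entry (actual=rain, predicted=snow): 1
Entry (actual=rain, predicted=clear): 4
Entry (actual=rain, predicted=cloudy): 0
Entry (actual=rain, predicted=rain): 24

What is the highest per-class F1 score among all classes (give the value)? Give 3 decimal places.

Per-class F1 score (2·TP/(2·TP+FP+FN)):
  snow: TP=19, FP=1+4+1=6, FN=1+1+0=2 → 38/46 = 0.8261
  clear: TP=9, FP=1+2+4=7, FN=1+1+0=2 → 18/27 = 0.6667
  cloudy: TP=11, FP=1+1+0=2, FN=4+2+1=7 → 22/31 = 0.7097
  rain: TP=24, FP=0+0+1=1, FN=1+4+0=5 → 48/54 = 0.8889
Highest is class 'rain' with F1 score = 0.889.

0.889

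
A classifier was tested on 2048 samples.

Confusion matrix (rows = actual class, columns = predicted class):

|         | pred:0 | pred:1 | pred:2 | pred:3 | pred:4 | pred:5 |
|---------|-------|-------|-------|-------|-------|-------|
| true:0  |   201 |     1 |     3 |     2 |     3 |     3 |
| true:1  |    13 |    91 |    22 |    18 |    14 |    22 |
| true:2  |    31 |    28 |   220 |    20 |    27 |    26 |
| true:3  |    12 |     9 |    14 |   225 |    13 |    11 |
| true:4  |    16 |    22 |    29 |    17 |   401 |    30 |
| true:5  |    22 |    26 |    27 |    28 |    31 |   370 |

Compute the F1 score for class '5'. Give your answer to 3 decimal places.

Take TP from the diagonal, FP from the rest of the '5' prediction marginal, FN from the rest of the '5' actual marginal.
F1 score = 2·TP/(2·TP+FP+FN).
5: TP=370, FP=3+22+26+11+30=92, FN=22+26+27+28+31=134 → 740/966 = 0.7660

0.766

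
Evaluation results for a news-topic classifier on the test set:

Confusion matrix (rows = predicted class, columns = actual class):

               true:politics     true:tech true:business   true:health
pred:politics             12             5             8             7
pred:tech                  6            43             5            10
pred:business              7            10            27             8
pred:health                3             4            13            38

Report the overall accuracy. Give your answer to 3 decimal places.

0.583

Accuracy = trace / total = (12+43+27+38=120) / 206 = 120/206 = 0.583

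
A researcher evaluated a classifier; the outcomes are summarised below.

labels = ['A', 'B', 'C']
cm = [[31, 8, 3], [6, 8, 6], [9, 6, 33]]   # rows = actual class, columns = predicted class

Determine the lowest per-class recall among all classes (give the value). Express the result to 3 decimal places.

0.400

Per-class recall (TP/(TP+FN)):
  A: TP=31, FN=8+3=11 → 31/42 = 0.7381
  B: TP=8, FN=6+6=12 → 8/20 = 0.4000
  C: TP=33, FN=9+6=15 → 33/48 = 0.6875
Lowest is class 'B' with recall = 0.400.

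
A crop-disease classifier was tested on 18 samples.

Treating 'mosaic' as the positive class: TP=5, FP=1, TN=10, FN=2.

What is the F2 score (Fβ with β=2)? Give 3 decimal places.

0.735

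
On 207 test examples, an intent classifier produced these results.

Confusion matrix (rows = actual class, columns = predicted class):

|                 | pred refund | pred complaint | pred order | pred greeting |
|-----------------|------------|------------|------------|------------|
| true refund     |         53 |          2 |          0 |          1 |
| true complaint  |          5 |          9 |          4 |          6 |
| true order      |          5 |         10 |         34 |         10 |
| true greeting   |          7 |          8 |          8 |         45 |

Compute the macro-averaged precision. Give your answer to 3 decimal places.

0.633

Per-class precision (TP/(TP+FP)):
  refund: TP=53, FP=5+5+7=17 → 53/70 = 0.7571
  complaint: TP=9, FP=2+10+8=20 → 9/29 = 0.3103
  order: TP=34, FP=0+4+8=12 → 34/46 = 0.7391
  greeting: TP=45, FP=1+6+10=17 → 45/62 = 0.7258
Macro-precision = mean = (0.7571 + 0.3103 + 0.7391 + 0.7258) / 4 = 0.633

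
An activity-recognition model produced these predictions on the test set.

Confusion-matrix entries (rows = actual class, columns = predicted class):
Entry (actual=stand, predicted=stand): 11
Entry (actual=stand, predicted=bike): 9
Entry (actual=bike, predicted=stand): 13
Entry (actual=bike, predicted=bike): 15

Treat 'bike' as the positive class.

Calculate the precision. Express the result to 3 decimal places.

Precision = TP/(TP+FP) = 15/(15+9) = 15/24 = 0.625

0.625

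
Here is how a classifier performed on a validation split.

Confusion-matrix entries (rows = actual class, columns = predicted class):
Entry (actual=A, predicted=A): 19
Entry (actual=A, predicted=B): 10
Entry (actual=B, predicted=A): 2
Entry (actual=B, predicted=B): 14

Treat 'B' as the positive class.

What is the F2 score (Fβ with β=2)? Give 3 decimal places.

Fβ = (1+β²)·TP / ((1+β²)·TP + β²·FN + FP), with β²=4
= 5·14 / (5·14 + 4·2 + 10) = 0.795

0.795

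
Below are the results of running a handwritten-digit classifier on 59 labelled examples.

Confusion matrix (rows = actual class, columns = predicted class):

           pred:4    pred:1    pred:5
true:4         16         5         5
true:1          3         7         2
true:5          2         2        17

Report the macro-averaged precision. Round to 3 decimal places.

0.657

Per-class precision (TP/(TP+FP)):
  4: TP=16, FP=3+2=5 → 16/21 = 0.7619
  1: TP=7, FP=5+2=7 → 7/14 = 0.5000
  5: TP=17, FP=5+2=7 → 17/24 = 0.7083
Macro-precision = mean = (0.7619 + 0.5000 + 0.7083) / 3 = 0.657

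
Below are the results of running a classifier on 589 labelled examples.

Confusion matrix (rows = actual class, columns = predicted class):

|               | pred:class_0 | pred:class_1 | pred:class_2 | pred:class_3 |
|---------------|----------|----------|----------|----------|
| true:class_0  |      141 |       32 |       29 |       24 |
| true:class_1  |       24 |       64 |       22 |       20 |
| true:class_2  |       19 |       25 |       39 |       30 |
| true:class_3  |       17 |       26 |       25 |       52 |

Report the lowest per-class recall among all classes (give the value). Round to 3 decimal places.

Per-class recall (TP/(TP+FN)):
  class_0: TP=141, FN=32+29+24=85 → 141/226 = 0.6239
  class_1: TP=64, FN=24+22+20=66 → 64/130 = 0.4923
  class_2: TP=39, FN=19+25+30=74 → 39/113 = 0.3451
  class_3: TP=52, FN=17+26+25=68 → 52/120 = 0.4333
Lowest is class 'class_2' with recall = 0.345.

0.345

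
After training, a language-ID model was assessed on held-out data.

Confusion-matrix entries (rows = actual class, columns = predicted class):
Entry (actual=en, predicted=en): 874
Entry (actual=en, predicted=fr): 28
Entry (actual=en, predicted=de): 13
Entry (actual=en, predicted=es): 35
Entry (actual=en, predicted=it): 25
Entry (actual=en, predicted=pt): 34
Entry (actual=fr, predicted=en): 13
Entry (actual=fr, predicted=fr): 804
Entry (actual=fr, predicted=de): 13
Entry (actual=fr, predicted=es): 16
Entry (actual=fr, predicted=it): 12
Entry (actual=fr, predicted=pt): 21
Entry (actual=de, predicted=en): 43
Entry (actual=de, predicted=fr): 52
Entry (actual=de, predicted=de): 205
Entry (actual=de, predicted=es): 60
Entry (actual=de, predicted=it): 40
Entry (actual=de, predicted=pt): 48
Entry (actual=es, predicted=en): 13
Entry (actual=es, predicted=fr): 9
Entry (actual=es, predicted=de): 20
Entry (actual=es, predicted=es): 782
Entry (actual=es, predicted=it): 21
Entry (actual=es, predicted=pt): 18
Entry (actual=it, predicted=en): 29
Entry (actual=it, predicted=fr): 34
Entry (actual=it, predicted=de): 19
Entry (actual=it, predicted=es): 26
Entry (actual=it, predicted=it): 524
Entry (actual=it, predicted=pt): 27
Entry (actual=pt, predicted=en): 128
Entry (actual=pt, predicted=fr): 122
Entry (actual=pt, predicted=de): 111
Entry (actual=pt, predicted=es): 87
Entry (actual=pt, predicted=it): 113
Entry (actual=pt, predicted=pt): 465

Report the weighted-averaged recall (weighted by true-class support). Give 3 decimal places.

Per-class recall (TP/(TP+FN)):
  en: TP=874, FN=28+13+35+25+34=135 → 874/1009 = 0.8662
  fr: TP=804, FN=13+13+16+12+21=75 → 804/879 = 0.9147
  de: TP=205, FN=43+52+60+40+48=243 → 205/448 = 0.4576
  es: TP=782, FN=13+9+20+21+18=81 → 782/863 = 0.9061
  it: TP=524, FN=29+34+19+26+27=135 → 524/659 = 0.7951
  pt: TP=465, FN=128+122+111+87+113=561 → 465/1026 = 0.4532
Weighted-recall = Σ (supportᵢ/N)·recallᵢ with N=4884: (1009/4884)·0.8662 + (879/4884)·0.9147 + (448/4884)·0.4576 + (863/4884)·0.9061 + (659/4884)·0.7951 + (1026/4884)·0.4532 = 0.748

0.748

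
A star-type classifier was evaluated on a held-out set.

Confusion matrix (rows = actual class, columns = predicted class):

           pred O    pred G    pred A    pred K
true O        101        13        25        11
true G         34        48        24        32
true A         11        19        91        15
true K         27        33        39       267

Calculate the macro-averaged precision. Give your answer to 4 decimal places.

Per-class precision (TP/(TP+FP)):
  O: TP=101, FP=34+11+27=72 → 101/173 = 0.58382
  G: TP=48, FP=13+19+33=65 → 48/113 = 0.42478
  A: TP=91, FP=25+24+39=88 → 91/179 = 0.50838
  K: TP=267, FP=11+32+15=58 → 267/325 = 0.82154
Macro-precision = mean = (0.58382 + 0.42478 + 0.50838 + 0.82154) / 4 = 0.5846

0.5846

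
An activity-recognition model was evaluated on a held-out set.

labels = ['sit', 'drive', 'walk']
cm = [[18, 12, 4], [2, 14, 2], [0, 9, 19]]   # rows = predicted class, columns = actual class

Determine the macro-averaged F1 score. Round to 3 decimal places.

0.637

Per-class F1 score (2·TP/(2·TP+FP+FN)):
  sit: TP=18, FP=12+4=16, FN=2+0=2 → 36/54 = 0.6667
  drive: TP=14, FP=2+2=4, FN=12+9=21 → 28/53 = 0.5283
  walk: TP=19, FP=0+9=9, FN=4+2=6 → 38/53 = 0.7170
Macro-F1 score = mean = (0.6667 + 0.5283 + 0.7170) / 3 = 0.637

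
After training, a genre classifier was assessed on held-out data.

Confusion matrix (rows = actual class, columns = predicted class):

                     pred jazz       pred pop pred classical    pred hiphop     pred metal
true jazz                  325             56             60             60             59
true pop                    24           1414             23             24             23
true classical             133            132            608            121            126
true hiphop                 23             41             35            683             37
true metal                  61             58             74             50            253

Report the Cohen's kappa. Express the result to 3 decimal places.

Observed agreement pₒ = trace/N = 3283/4503 = 0.7291
Expected agreement pₑ = Σ (rowᵢ·colᵢ)/N² = (560·566 + 1508·1701 + 1120·800 + 819·938 + 496·498)/4503² = 0.2364
κ = (pₒ − pₑ)/(1 − pₑ) = (0.7291 − 0.2364)/(1 − 0.2364) = 0.645

0.645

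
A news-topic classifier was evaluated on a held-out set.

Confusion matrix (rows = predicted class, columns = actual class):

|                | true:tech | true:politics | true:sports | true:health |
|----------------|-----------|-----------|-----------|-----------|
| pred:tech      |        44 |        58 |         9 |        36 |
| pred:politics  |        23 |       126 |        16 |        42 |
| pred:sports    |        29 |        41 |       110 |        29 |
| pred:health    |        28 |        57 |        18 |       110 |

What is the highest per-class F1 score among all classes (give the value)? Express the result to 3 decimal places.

0.608

Per-class F1 score (2·TP/(2·TP+FP+FN)):
  tech: TP=44, FP=58+9+36=103, FN=23+29+28=80 → 88/271 = 0.3247
  politics: TP=126, FP=23+16+42=81, FN=58+41+57=156 → 252/489 = 0.5153
  sports: TP=110, FP=29+41+29=99, FN=9+16+18=43 → 220/362 = 0.6077
  health: TP=110, FP=28+57+18=103, FN=36+42+29=107 → 220/430 = 0.5116
Highest is class 'sports' with F1 score = 0.608.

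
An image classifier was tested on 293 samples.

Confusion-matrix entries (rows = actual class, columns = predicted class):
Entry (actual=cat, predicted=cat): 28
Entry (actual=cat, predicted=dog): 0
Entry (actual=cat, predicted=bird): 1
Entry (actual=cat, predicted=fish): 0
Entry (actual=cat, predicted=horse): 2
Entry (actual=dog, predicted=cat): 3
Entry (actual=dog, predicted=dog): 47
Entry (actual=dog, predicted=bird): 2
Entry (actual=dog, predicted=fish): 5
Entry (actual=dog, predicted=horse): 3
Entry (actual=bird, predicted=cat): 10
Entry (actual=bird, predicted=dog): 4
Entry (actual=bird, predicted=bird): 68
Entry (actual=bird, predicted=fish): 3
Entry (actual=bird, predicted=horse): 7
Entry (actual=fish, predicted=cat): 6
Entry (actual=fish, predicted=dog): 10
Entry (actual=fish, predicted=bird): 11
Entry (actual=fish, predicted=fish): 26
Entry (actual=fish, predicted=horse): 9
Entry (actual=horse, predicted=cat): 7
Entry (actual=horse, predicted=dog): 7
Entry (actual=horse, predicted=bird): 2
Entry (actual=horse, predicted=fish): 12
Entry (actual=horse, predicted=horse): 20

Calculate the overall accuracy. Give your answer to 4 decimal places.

Accuracy = trace / total = (28+47+68+26+20=189) / 293 = 189/293 = 0.6451

0.6451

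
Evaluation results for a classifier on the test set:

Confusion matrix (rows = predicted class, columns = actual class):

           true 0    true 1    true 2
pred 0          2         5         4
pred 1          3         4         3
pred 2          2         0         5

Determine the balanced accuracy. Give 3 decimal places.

Balanced accuracy = mean of per-class recall.
  0: recall = 2/7 = 0.2857
  1: recall = 4/9 = 0.4444
  2: recall = 5/12 = 0.4167
Mean = (0.2857 + 0.4444 + 0.4167) / 3 = 0.382

0.382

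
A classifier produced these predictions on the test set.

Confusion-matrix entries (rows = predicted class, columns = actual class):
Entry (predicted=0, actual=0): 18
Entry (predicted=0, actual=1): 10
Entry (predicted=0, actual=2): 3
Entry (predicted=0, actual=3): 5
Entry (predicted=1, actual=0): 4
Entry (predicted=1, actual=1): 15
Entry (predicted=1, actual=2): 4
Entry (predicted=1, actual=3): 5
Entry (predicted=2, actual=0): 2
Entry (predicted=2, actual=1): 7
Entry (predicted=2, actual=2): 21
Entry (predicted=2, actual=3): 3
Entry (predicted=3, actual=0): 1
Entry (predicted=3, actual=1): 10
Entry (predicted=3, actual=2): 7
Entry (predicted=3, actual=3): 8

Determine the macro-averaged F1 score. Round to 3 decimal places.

0.494

Per-class F1 score (2·TP/(2·TP+FP+FN)):
  0: TP=18, FP=10+3+5=18, FN=4+2+1=7 → 36/61 = 0.5902
  1: TP=15, FP=4+4+5=13, FN=10+7+10=27 → 30/70 = 0.4286
  2: TP=21, FP=2+7+3=12, FN=3+4+7=14 → 42/68 = 0.6176
  3: TP=8, FP=1+10+7=18, FN=5+5+3=13 → 16/47 = 0.3404
Macro-F1 score = mean = (0.5902 + 0.4286 + 0.6176 + 0.3404) / 4 = 0.494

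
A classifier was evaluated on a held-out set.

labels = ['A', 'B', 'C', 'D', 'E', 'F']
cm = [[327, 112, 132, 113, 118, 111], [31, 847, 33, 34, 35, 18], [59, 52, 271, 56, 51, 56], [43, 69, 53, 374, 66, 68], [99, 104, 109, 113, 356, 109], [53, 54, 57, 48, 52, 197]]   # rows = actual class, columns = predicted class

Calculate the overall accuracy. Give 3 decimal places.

0.529

Accuracy = trace / total = (327+847+271+374+356+197=2372) / 4480 = 2372/4480 = 0.529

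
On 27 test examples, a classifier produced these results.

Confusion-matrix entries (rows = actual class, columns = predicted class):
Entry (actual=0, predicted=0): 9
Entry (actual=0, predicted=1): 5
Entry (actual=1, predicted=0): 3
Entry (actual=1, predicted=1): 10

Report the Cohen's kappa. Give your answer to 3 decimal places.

0.410

Observed agreement pₒ = trace/N = 19/27 = 0.7037
Expected agreement pₑ = Σ (rowᵢ·colᵢ)/N² = (14·12 + 13·15)/27² = 0.4979
κ = (pₒ − pₑ)/(1 − pₑ) = (0.7037 − 0.4979)/(1 − 0.4979) = 0.410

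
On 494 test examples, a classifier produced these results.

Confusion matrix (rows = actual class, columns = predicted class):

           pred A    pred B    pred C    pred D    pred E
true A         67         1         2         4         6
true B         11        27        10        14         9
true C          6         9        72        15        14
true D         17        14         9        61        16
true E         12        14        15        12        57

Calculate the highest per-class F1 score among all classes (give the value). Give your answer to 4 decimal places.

Per-class F1 score (2·TP/(2·TP+FP+FN)):
  A: TP=67, FP=11+6+17+12=46, FN=1+2+4+6=13 → 134/193 = 0.69430
  B: TP=27, FP=1+9+14+14=38, FN=11+10+14+9=44 → 54/136 = 0.39706
  C: TP=72, FP=2+10+9+15=36, FN=6+9+15+14=44 → 144/224 = 0.64286
  D: TP=61, FP=4+14+15+12=45, FN=17+14+9+16=56 → 122/223 = 0.54709
  E: TP=57, FP=6+9+14+16=45, FN=12+14+15+12=53 → 114/212 = 0.53774
Highest is class 'A' with F1 score = 0.6943.

0.6943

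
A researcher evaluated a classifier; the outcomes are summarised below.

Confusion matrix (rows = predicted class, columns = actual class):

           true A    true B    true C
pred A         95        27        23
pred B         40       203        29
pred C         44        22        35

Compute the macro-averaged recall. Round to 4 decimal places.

0.5795

Per-class recall (TP/(TP+FN)):
  A: TP=95, FN=40+44=84 → 95/179 = 0.53073
  B: TP=203, FN=27+22=49 → 203/252 = 0.80556
  C: TP=35, FN=23+29=52 → 35/87 = 0.40230
Macro-recall = mean = (0.53073 + 0.80556 + 0.40230) / 3 = 0.5795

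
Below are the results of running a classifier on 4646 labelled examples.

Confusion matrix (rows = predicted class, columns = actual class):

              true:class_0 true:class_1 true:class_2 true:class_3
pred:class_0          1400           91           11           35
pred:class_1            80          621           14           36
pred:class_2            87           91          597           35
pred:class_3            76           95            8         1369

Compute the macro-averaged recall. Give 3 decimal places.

Per-class recall (TP/(TP+FN)):
  class_0: TP=1400, FN=80+87+76=243 → 1400/1643 = 0.8521
  class_1: TP=621, FN=91+91+95=277 → 621/898 = 0.6915
  class_2: TP=597, FN=11+14+8=33 → 597/630 = 0.9476
  class_3: TP=1369, FN=35+36+35=106 → 1369/1475 = 0.9281
Macro-recall = mean = (0.8521 + 0.6915 + 0.9476 + 0.9281) / 4 = 0.855

0.855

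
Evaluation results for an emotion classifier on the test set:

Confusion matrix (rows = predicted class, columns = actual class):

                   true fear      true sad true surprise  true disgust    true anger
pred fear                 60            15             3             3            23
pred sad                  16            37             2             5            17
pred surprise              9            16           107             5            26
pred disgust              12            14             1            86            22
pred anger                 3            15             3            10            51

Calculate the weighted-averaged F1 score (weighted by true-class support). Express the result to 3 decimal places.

Per-class F1 score (2·TP/(2·TP+FP+FN)):
  fear: TP=60, FP=15+3+3+23=44, FN=16+9+12+3=40 → 120/204 = 0.5882
  sad: TP=37, FP=16+2+5+17=40, FN=15+16+14+15=60 → 74/174 = 0.4253
  surprise: TP=107, FP=9+16+5+26=56, FN=3+2+1+3=9 → 214/279 = 0.7670
  disgust: TP=86, FP=12+14+1+22=49, FN=3+5+5+10=23 → 172/244 = 0.7049
  anger: TP=51, FP=3+15+3+10=31, FN=23+17+26+22=88 → 102/221 = 0.4615
Weighted-F1 score = Σ (supportᵢ/N)·F1 scoreᵢ with N=561: (100/561)·0.5882 + (97/561)·0.4253 + (116/561)·0.7670 + (109/561)·0.7049 + (139/561)·0.4615 = 0.588

0.588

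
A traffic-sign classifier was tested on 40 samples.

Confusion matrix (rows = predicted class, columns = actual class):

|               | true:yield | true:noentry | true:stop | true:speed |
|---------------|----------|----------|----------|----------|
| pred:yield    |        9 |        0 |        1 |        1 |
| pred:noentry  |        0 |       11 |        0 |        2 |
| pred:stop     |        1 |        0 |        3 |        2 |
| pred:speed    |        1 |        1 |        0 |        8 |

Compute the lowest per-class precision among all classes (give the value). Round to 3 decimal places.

Per-class precision (TP/(TP+FP)):
  yield: TP=9, FP=0+1+1=2 → 9/11 = 0.8182
  noentry: TP=11, FP=0+0+2=2 → 11/13 = 0.8462
  stop: TP=3, FP=1+0+2=3 → 3/6 = 0.5000
  speed: TP=8, FP=1+1+0=2 → 8/10 = 0.8000
Lowest is class 'stop' with precision = 0.500.

0.500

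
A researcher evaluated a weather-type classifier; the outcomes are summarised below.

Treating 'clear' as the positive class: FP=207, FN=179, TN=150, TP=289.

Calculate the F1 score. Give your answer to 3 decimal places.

0.600

Precision = TP/(TP+FP) = 289/496 = 0.5827
Recall = TP/(TP+FN) = 289/468 = 0.6175
F1 = 2·TP/(2·TP+FP+FN) = 578/964 = 0.600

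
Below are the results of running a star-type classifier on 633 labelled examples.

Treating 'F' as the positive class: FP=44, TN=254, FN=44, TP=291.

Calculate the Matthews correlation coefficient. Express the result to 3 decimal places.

0.721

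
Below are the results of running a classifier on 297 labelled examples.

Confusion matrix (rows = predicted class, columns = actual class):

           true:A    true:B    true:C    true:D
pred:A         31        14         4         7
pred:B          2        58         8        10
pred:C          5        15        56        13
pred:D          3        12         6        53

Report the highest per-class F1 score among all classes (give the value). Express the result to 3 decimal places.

0.687

Per-class F1 score (2·TP/(2·TP+FP+FN)):
  A: TP=31, FP=14+4+7=25, FN=2+5+3=10 → 62/97 = 0.6392
  B: TP=58, FP=2+8+10=20, FN=14+15+12=41 → 116/177 = 0.6554
  C: TP=56, FP=5+15+13=33, FN=4+8+6=18 → 112/163 = 0.6871
  D: TP=53, FP=3+12+6=21, FN=7+10+13=30 → 106/157 = 0.6752
Highest is class 'C' with F1 score = 0.687.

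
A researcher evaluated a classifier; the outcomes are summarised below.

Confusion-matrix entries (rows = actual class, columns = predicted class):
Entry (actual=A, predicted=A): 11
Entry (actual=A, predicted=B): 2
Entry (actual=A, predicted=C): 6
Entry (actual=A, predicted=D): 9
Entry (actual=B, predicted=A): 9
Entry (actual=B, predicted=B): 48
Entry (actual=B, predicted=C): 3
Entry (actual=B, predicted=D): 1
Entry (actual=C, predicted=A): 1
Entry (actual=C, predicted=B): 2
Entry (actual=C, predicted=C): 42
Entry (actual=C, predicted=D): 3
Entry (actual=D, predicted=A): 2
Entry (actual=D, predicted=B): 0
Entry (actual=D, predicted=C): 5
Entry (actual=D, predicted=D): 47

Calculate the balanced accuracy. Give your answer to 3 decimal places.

Balanced accuracy = mean of per-class recall.
  A: recall = 11/28 = 0.3929
  B: recall = 48/61 = 0.7869
  C: recall = 42/48 = 0.8750
  D: recall = 47/54 = 0.8704
Mean = (0.3929 + 0.7869 + 0.8750 + 0.8704) / 4 = 0.731

0.731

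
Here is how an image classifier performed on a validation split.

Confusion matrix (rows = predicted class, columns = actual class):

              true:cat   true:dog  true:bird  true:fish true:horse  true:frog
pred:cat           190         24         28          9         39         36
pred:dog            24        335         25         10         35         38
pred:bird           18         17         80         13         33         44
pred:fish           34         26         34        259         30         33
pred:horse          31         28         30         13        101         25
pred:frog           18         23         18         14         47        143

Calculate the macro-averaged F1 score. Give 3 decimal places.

0.549

Per-class F1 score (2·TP/(2·TP+FP+FN)):
  cat: TP=190, FP=24+28+9+39+36=136, FN=24+18+34+31+18=125 → 380/641 = 0.5928
  dog: TP=335, FP=24+25+10+35+38=132, FN=24+17+26+28+23=118 → 670/920 = 0.7283
  bird: TP=80, FP=18+17+13+33+44=125, FN=28+25+34+30+18=135 → 160/420 = 0.3810
  fish: TP=259, FP=34+26+34+30+33=157, FN=9+10+13+13+14=59 → 518/734 = 0.7057
  horse: TP=101, FP=31+28+30+13+25=127, FN=39+35+33+30+47=184 → 202/513 = 0.3938
  frog: TP=143, FP=18+23+18+14+47=120, FN=36+38+44+33+25=176 → 286/582 = 0.4914
Macro-F1 score = mean = (0.5928 + 0.7283 + 0.3810 + 0.7057 + 0.3938 + 0.4914) / 6 = 0.549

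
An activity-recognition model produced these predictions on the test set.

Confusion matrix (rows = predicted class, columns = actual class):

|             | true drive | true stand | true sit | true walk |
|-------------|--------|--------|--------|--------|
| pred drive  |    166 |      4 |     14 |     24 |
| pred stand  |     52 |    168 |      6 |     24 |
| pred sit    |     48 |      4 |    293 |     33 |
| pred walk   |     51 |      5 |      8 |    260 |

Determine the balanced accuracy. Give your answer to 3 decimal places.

0.782

Balanced accuracy = mean of per-class recall.
  drive: recall = 166/317 = 0.5237
  stand: recall = 168/181 = 0.9282
  sit: recall = 293/321 = 0.9128
  walk: recall = 260/341 = 0.7625
Mean = (0.5237 + 0.9282 + 0.9128 + 0.7625) / 4 = 0.782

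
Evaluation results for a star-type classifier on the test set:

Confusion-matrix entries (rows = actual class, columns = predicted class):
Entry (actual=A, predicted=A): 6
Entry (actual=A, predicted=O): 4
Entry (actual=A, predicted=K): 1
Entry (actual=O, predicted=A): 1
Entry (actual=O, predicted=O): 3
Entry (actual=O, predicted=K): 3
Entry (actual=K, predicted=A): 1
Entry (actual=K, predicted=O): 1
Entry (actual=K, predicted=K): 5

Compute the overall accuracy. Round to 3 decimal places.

0.560

Accuracy = trace / total = (6+3+5=14) / 25 = 14/25 = 0.560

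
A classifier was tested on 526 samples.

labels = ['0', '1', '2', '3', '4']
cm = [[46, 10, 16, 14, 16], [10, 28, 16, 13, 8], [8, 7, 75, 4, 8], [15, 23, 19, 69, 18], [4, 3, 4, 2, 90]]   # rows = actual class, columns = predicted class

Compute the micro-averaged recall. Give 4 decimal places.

Micro-averaging pools counts across classes: ΣTP=308, ΣFP=218, ΣFN=218.
Micro-recall = TP/(TP+FN) on pooled counts = 0.5856 (equals overall accuracy in single-label multiclass).

0.5856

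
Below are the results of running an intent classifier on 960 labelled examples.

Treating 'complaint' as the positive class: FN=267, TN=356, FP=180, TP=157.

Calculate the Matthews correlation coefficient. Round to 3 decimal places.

MCC = (TP·TN − FP·FN) / √((TP+FP)(TP+FN)(TN+FP)(TN+FN))
Numerator = 157·356 − 180·267 = 7832
Denominator = √(337·424·536·623) = √47714304064 = 218436.0411
MCC = 7832 / 218436.0411 = 0.036

0.036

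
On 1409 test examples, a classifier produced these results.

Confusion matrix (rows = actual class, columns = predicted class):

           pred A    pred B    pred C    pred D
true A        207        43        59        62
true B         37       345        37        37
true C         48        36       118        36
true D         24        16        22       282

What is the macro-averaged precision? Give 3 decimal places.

Per-class precision (TP/(TP+FP)):
  A: TP=207, FP=37+48+24=109 → 207/316 = 0.6551
  B: TP=345, FP=43+36+16=95 → 345/440 = 0.7841
  C: TP=118, FP=59+37+22=118 → 118/236 = 0.5000
  D: TP=282, FP=62+37+36=135 → 282/417 = 0.6763
Macro-precision = mean = (0.6551 + 0.7841 + 0.5000 + 0.6763) / 4 = 0.654

0.654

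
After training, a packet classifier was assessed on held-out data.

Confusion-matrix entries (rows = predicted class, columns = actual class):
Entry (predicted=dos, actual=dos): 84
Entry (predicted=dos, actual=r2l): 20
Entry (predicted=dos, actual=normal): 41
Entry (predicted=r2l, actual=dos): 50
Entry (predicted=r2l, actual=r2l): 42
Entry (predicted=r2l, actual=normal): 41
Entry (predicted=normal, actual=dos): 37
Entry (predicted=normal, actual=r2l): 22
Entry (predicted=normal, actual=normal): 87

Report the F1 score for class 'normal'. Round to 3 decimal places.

0.552

One-vs-rest for 'normal': TP = diagonal; FP = other classes predicted 'normal'; FN = 'normal' predicted as other.
F1 score = 2·TP/(2·TP+FP+FN).
normal: TP=87, FP=37+22=59, FN=41+41=82 → 174/315 = 0.5524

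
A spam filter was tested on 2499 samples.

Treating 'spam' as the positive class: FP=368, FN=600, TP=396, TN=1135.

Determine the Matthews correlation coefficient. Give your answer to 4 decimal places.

MCC = (TP·TN − FP·FN) / √((TP+FP)(TP+FN)(TN+FP)(TN+FN))
Numerator = 396·1135 − 368·600 = 228660
Denominator = √(764·996·1503·1735) = √1984317473520 = 1408658.0400
MCC = 228660 / 1408658.0400 = 0.1623

0.1623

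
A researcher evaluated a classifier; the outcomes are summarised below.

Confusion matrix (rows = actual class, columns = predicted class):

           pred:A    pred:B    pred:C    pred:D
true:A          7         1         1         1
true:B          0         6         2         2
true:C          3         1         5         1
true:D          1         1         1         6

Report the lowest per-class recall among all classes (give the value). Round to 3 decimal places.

0.500

Per-class recall (TP/(TP+FN)):
  A: TP=7, FN=1+1+1=3 → 7/10 = 0.7000
  B: TP=6, FN=0+2+2=4 → 6/10 = 0.6000
  C: TP=5, FN=3+1+1=5 → 5/10 = 0.5000
  D: TP=6, FN=1+1+1=3 → 6/9 = 0.6667
Lowest is class 'C' with recall = 0.500.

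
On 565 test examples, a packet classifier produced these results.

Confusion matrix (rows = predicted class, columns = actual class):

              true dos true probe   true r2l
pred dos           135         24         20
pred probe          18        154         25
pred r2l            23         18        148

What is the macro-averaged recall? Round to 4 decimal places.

Per-class recall (TP/(TP+FN)):
  dos: TP=135, FN=18+23=41 → 135/176 = 0.76705
  probe: TP=154, FN=24+18=42 → 154/196 = 0.78571
  r2l: TP=148, FN=20+25=45 → 148/193 = 0.76684
Macro-recall = mean = (0.76705 + 0.78571 + 0.76684) / 3 = 0.7732

0.7732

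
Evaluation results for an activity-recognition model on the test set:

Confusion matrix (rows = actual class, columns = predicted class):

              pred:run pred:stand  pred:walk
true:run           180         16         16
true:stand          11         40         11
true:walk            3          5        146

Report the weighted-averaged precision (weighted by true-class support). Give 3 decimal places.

0.858

Per-class precision (TP/(TP+FP)):
  run: TP=180, FP=11+3=14 → 180/194 = 0.9278
  stand: TP=40, FP=16+5=21 → 40/61 = 0.6557
  walk: TP=146, FP=16+11=27 → 146/173 = 0.8439
Weighted-precision = Σ (supportᵢ/N)·precisionᵢ with N=428: (212/428)·0.9278 + (62/428)·0.6557 + (154/428)·0.8439 = 0.858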